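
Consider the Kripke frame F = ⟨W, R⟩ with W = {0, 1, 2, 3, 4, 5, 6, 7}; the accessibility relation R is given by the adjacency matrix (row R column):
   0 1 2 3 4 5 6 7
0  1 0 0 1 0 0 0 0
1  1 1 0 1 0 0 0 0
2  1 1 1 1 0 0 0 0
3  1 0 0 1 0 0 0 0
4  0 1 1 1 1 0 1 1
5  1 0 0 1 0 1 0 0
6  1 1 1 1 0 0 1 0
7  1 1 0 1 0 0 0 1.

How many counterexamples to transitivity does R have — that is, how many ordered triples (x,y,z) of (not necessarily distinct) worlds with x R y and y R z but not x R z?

Enumerating: (4,1,0), (4,2,0), (4,3,0), (4,6,0), (4,7,0).

5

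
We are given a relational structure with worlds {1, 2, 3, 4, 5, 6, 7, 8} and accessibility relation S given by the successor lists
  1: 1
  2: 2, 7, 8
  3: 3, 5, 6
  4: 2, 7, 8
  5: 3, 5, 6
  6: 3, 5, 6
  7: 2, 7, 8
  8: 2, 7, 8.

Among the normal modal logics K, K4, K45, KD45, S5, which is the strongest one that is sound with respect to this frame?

Transitive (axiom 4): yes — every two-step S-path is closed by a direct edge.
Euclidean (axiom 5): yes — any two successors of a common world are S-related.
Serial (axiom D): yes — every world has a successor (e.g. 1 S 1).
Reflexive (axiom T): no — 4 is not related to itself.
So F validates K, K4, K45, KD45; S5 would additionally require S to be reflexive. The strongest is KD45.

KD45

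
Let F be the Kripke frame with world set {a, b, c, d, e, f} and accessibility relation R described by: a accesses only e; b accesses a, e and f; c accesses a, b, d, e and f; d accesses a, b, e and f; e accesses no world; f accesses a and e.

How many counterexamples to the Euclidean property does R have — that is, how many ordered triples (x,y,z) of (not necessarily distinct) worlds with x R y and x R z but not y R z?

Enumerating: (a,e,e), (b,a,a), (b,a,f), (b,e,a), (b,e,e), (b,e,f), (b,f,f), (c,a,a), (c,a,b), (c,a,d), (c,a,f), (c,b,b), … and 23 more.
Total: 35.

35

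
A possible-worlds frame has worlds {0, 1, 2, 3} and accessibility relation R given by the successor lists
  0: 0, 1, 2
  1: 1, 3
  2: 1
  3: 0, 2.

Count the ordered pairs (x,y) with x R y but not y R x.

6

Enumerating: (0,1), (0,2), (1,3), (2,1), (3,0), (3,2).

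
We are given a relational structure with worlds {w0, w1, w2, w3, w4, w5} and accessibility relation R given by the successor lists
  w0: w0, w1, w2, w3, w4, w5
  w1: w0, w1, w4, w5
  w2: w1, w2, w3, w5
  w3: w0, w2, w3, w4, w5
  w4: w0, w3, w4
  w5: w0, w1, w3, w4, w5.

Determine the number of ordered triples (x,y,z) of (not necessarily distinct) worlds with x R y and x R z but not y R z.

24

Enumerating: (w0,w1,w2), (w0,w1,w3), (w0,w2,w0), (w0,w2,w4), (w0,w3,w1), (w0,w4,w1), (w0,w4,w2), (w0,w4,w5), (w0,w5,w2), (w1,w4,w1), (w1,w4,w5), (w2,w1,w2), … and 12 more.
Total: 24.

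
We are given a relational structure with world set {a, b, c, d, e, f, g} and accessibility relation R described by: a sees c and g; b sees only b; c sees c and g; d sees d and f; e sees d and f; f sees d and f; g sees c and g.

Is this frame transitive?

Transitive: yes — every two-step R-path is closed by a direct edge.

Yes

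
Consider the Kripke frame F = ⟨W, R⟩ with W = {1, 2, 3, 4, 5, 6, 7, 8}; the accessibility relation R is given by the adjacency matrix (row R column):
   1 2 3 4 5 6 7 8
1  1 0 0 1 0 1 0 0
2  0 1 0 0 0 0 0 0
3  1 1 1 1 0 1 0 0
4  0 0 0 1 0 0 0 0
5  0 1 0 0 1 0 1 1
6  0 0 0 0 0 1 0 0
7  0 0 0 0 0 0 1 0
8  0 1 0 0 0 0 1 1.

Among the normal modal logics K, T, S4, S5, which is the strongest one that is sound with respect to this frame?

Reflexive (axiom T): yes — every world is R-related to itself.
Transitive (axiom 4): yes — every two-step R-path is closed by a direct edge.
Euclidean (axiom 5): no — 1 R 4 and 1 R 6, but not 4 R 6.
So F validates K, T, S4; S5 would additionally require R to be Euclidean. The strongest is S4.

S4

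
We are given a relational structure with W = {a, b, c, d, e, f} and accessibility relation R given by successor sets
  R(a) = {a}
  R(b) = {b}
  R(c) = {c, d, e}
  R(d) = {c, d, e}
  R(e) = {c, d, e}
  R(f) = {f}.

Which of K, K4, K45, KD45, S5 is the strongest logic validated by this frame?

S5

Transitive (axiom 4): yes — every two-step R-path is closed by a direct edge.
Euclidean (axiom 5): yes — any two successors of a common world are R-related.
Serial (axiom D): yes — every world has a successor (e.g. a R a).
Reflexive (axiom T): yes — every world is R-related to itself.
So F validates K, K4, K45, KD45, S5. The strongest is S5.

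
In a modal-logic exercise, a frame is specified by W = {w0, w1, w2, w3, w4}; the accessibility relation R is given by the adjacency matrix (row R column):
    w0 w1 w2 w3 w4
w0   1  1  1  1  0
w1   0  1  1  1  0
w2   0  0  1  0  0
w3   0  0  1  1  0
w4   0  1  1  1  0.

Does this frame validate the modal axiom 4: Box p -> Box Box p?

By correspondence theory, 4 is valid on a frame iff R is transitive.
Transitive: yes — every two-step R-path is closed by a direct edge.

Yes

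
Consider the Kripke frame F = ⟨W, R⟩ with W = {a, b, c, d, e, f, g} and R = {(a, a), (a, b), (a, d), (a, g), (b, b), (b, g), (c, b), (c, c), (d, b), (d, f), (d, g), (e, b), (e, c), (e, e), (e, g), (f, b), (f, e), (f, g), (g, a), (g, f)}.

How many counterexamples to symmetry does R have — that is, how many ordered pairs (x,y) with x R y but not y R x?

12

Enumerating: (a,b), (a,d), (b,g), (c,b), (d,b), (d,f), (d,g), (e,b), (e,c), (e,g), (f,b), (f,e).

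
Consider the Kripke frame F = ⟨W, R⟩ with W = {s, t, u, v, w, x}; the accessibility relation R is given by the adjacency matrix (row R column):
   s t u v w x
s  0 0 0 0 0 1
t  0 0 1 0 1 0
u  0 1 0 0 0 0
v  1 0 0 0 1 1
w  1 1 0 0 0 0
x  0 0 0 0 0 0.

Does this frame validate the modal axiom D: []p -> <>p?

Axiom D corresponds to the accessibility relation being serial.
Serial: no — x has no R-successor.

No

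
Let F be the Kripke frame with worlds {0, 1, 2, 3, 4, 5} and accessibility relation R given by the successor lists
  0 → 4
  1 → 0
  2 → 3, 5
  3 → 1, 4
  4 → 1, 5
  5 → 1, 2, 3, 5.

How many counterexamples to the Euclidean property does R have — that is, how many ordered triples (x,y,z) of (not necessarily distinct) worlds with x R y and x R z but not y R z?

Enumerating: (0,4,4), (1,0,0), (2,3,3), (2,3,5), (3,1,1), (3,1,4), (3,4,4), (4,1,1), (4,1,5), (5,1,1), (5,1,2), (5,1,3), (5,1,5), (5,2,1), (5,2,2), (5,3,2), (5,3,3), (5,3,5).

18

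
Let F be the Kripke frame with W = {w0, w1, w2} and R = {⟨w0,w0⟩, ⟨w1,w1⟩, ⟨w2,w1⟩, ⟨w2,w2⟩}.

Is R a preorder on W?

Reflexive: yes — every world is R-related to itself.
Transitive: yes — every two-step R-path is closed by a direct edge.
So R is a preorder.

Yes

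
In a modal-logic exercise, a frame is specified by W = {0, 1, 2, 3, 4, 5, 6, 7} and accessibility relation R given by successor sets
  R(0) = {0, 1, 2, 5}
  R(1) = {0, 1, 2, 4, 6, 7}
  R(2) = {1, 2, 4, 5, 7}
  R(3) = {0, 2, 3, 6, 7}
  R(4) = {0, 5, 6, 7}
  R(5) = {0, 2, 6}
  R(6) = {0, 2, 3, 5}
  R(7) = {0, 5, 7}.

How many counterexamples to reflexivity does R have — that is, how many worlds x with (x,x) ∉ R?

Enumerating: 4, 5, 6.

3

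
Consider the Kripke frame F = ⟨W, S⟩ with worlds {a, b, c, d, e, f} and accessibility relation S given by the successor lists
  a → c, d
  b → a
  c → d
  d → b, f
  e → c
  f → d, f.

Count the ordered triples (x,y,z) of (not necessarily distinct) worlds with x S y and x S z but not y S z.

Enumerating: (a,c,c), (a,d,c), (a,d,d), (b,a,a), (c,d,d), (d,b,b), (d,b,f), (d,f,b), (e,c,c), (f,d,d).

10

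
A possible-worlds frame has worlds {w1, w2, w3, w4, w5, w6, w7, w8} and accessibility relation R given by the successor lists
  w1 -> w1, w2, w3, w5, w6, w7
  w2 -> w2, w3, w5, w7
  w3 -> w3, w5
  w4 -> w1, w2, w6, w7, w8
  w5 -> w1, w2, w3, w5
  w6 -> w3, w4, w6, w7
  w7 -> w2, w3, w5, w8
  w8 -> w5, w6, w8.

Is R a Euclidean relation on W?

No

Euclidean: no — w1 R w2 and w1 R w6, but not w2 R w6.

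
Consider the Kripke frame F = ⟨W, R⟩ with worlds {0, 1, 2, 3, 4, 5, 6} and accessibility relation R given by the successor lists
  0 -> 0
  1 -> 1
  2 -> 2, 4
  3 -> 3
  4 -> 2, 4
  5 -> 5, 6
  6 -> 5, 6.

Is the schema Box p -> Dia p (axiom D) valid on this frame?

By correspondence theory, D is valid on a frame iff R is serial.
Serial: yes — every world has a successor (e.g. 0 R 0).

Yes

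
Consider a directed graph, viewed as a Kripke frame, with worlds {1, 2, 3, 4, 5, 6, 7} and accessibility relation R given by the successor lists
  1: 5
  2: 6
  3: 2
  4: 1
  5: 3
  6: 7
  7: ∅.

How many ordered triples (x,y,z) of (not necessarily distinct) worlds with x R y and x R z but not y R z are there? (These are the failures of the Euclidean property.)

6

Enumerating: (1,5,5), (2,6,6), (3,2,2), (4,1,1), (5,3,3), (6,7,7).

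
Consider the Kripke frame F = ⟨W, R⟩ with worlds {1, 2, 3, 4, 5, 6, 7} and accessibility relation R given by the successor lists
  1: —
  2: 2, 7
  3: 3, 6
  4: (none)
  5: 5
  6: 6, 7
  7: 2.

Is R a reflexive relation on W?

No

Reflexive: no — 1 is not related to itself.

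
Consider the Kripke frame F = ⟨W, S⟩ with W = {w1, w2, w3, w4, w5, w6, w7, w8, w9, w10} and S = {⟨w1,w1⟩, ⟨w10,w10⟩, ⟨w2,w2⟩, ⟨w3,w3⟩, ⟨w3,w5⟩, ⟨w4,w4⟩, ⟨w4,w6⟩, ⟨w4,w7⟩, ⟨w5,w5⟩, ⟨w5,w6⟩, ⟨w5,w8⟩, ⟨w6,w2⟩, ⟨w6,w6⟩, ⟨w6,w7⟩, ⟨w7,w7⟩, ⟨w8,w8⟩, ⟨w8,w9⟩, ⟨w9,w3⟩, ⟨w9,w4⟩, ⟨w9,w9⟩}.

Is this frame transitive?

No

Transitive: no — w3 S w5 and w5 S w6, but not w3 S w6.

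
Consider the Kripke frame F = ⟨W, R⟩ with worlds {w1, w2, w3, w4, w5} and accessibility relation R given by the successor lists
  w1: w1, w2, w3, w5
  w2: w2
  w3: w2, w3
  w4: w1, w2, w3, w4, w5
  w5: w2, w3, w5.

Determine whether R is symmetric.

No

Symmetric: no — w1 R w2 but not w2 R w1.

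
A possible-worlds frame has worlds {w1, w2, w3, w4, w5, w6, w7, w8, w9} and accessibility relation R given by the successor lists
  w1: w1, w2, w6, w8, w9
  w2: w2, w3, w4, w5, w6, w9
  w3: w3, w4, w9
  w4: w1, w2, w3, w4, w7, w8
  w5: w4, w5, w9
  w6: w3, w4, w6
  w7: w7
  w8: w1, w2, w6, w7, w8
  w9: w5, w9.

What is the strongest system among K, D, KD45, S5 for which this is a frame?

Serial (axiom D): yes — every world has a successor (e.g. w1 R w1).
Euclidean (axiom 5): no — w1 R w2 and w1 R w8, but not w2 R w8.
Transitive (axiom 4): no — w1 R w2 and w2 R w3, but not w1 R w3.
Reflexive (axiom T): yes — every world is R-related to itself.
So F validates K, D; KD45 would additionally require R to be Euclidean and transitive. The strongest is D.

D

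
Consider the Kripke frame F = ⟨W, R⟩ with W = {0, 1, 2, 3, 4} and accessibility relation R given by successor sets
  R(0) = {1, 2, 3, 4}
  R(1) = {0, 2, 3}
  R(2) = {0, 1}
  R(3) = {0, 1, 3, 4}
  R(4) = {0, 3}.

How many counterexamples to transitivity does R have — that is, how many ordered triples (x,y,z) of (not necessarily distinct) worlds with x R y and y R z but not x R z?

21

Enumerating: (0,1,0), (0,2,0), (0,3,0), (0,4,0), (1,0,1), (1,0,4), (1,2,1), (1,3,1), (1,3,4), (2,0,2), (2,0,3), (2,0,4), … and 9 more.
Total: 21.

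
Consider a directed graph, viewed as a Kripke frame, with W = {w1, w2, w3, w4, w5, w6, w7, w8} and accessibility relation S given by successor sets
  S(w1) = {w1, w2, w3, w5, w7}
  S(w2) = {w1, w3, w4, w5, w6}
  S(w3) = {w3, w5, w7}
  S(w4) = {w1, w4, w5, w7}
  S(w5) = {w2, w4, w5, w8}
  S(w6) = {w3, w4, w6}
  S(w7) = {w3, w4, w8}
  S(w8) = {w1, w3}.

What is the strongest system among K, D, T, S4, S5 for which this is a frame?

D

Serial (axiom D): yes — every world has a successor (e.g. w1 S w1).
Reflexive (axiom T): no — w2 is not related to itself.
Transitive (axiom 4): no — w1 S w2 and w2 S w4, but not w1 S w4.
Euclidean (axiom 5): no — w1 S w2 and w1 S w7, but not w2 S w7.
So F validates K, D; T would additionally require S to be reflexive. The strongest is D.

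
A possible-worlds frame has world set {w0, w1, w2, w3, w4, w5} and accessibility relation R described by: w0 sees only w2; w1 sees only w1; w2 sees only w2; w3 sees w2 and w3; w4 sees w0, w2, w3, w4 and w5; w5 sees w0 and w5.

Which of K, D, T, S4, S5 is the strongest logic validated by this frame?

D

Serial (axiom D): yes — every world has a successor (e.g. w0 R w2).
Reflexive (axiom T): no — w0 is not related to itself.
Transitive (axiom 4): no — w5 R w0 and w0 R w2, but not w5 R w2.
Euclidean (axiom 5): no — w4 R w0 and w4 R w3, but not w0 R w3.
So F validates K, D; T would additionally require R to be reflexive. The strongest is D.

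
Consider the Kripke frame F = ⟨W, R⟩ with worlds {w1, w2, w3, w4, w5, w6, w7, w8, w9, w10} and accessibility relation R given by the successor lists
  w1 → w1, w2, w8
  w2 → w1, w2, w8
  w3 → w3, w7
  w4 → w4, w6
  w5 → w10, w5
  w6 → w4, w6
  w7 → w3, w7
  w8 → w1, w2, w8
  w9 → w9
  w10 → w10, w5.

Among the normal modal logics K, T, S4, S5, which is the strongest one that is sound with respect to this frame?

Reflexive (axiom T): yes — every world is R-related to itself.
Transitive (axiom 4): yes — every two-step R-path is closed by a direct edge.
Euclidean (axiom 5): yes — any two successors of a common world are R-related.
So F validates K, T, S4, S5. The strongest is S5.

S5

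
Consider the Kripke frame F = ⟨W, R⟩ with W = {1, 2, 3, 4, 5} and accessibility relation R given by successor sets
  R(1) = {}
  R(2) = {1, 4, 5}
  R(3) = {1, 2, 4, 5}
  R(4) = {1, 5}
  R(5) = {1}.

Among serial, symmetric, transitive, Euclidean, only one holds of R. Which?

Serial: no — 1 has no R-successor.
Symmetric: no — 2 R 1 but not 1 R 2.
Transitive: yes — every two-step R-path is closed by a direct edge.
Euclidean: no — 2 R 1 and 2 R 4, but not 1 R 4.
Only transitive holds.

transitive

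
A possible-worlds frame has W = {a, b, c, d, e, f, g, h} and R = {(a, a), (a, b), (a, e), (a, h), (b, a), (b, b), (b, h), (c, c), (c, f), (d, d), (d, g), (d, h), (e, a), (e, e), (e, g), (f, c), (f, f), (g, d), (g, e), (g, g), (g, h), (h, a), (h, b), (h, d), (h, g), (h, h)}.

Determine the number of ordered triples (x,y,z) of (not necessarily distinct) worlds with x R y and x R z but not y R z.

Enumerating: (a,b,e), (a,e,b), (a,e,h), (a,h,e), (e,a,g), (e,g,a), (g,d,e), (g,e,d), (g,e,h), (g,h,e), (h,a,d), (h,a,g), (h,b,d), (h,b,g), (h,d,a), (h,d,b), (h,g,a), (h,g,b).

18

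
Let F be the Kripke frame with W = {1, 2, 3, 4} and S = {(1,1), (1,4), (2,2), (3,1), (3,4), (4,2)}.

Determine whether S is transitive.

No

Transitive: no — 1 S 4 and 4 S 2, but not 1 S 2.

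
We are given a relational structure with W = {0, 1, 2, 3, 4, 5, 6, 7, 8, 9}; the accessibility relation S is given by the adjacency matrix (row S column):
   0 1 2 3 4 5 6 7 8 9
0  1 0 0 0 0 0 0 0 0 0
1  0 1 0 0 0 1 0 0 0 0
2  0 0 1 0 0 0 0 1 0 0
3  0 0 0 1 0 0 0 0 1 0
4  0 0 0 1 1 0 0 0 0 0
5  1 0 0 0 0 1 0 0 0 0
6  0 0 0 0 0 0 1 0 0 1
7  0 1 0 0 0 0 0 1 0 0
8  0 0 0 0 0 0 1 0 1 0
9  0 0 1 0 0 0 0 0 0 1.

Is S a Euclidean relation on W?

Euclidean: no — 1 S 5 and 1 S 1, but not 5 S 1.

No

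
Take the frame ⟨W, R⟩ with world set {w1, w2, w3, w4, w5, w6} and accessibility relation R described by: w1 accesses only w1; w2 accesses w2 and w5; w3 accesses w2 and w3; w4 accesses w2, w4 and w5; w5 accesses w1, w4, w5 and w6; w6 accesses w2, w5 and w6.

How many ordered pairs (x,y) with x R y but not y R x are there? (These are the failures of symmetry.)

5

Enumerating: (w2,w5), (w3,w2), (w4,w2), (w5,w1), (w6,w2).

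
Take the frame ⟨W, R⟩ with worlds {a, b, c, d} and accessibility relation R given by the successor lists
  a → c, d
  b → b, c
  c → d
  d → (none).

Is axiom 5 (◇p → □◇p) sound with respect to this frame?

No

Axiom 5 corresponds to the accessibility relation being Euclidean.
Euclidean: no — a R d and a R c, but not d R c.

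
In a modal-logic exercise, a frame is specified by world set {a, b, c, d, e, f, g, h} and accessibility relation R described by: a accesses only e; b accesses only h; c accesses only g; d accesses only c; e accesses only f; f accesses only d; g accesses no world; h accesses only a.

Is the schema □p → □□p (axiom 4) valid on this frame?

No

The schema 4 characterises exactly the transitive frames.
Transitive: no — a R e and e R f, but not a R f.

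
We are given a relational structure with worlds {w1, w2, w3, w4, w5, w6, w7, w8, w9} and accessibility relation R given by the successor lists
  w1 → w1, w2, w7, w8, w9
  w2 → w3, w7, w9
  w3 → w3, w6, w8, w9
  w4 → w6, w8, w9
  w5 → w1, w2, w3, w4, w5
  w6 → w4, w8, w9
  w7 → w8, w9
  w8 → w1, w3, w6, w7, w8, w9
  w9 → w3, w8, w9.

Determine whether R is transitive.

No

Transitive: no — w1 R w2 and w2 R w3, but not w1 R w3.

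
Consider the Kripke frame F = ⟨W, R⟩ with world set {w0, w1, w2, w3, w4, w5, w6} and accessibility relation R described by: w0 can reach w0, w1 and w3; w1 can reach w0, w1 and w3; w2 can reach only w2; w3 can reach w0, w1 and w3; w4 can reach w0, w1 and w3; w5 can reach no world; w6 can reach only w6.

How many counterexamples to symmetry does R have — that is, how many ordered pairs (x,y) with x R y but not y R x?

3

Enumerating: (w4,w0), (w4,w1), (w4,w3).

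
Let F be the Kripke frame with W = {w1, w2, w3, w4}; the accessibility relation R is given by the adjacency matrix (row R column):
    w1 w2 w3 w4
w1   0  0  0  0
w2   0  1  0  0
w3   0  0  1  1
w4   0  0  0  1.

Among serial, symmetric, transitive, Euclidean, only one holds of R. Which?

transitive

Serial: no — w1 has no R-successor.
Symmetric: no — w3 R w4 but not w4 R w3.
Transitive: yes — every two-step R-path is closed by a direct edge.
Euclidean: no — w3 R w4 and w3 R w3, but not w4 R w3.
Only transitive holds.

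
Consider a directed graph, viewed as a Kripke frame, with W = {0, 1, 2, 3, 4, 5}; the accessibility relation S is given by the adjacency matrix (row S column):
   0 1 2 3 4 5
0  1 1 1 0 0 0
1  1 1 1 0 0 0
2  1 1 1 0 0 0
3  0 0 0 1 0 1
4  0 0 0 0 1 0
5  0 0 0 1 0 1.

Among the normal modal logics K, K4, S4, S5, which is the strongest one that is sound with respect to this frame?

S5

Transitive (axiom 4): yes — every two-step S-path is closed by a direct edge.
Reflexive (axiom T): yes — every world is S-related to itself.
Euclidean (axiom 5): yes — any two successors of a common world are S-related.
So F validates K, K4, S4, S5. The strongest is S5.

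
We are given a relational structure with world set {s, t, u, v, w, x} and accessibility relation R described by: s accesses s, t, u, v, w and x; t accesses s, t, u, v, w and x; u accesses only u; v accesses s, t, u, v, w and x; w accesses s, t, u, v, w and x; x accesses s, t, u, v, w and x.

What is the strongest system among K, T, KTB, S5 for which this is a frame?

T

Reflexive (axiom T): yes — every world is R-related to itself.
Symmetric (axiom B): no — s R u but not u R s.
Euclidean (axiom 5): no — s R u and s R t, but not u R t.
So F validates K, T; KTB would additionally require R to be symmetric. The strongest is T.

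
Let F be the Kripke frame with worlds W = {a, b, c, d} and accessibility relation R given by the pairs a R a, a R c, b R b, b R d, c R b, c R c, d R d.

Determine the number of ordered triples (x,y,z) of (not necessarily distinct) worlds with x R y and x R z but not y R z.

3

Enumerating: (a,c,a), (b,d,b), (c,b,c).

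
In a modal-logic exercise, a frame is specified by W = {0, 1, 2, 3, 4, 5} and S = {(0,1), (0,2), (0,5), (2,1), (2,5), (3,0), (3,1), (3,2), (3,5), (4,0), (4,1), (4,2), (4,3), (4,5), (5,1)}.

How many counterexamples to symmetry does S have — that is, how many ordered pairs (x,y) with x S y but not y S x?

15

Enumerating: (0,1), (0,2), (0,5), (2,1), (2,5), (3,0), (3,1), (3,2), (3,5), (4,0), (4,1), (4,2), (4,3), (4,5), (5,1).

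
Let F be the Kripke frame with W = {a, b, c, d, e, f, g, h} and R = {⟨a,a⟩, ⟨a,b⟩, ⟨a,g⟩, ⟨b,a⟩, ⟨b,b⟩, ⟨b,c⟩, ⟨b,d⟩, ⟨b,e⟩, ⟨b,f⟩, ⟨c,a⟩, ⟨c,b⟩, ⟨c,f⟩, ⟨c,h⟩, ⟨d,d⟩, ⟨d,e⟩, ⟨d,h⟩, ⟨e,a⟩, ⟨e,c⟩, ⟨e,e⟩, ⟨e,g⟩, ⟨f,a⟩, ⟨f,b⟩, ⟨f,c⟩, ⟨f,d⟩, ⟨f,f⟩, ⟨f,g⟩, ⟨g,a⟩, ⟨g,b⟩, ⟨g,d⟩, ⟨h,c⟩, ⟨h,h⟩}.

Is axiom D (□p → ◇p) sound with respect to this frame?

Yes

The schema D characterises exactly the serial frames.
Serial: yes — every world has a successor (e.g. a R a).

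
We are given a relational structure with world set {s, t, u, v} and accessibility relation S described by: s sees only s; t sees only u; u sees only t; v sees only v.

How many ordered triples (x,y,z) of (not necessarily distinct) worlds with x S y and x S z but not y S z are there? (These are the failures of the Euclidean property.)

2

Enumerating: (t,u,u), (u,t,t).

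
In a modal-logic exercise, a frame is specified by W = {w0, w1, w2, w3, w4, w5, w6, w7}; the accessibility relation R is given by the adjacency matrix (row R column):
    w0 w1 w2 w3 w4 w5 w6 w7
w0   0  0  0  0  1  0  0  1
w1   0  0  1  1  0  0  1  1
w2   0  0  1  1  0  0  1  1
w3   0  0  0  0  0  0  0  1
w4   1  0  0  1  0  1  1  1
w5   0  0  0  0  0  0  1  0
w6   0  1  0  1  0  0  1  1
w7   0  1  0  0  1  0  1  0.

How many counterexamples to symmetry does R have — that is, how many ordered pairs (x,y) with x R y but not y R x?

12

Enumerating: (w0,w7), (w1,w2), (w1,w3), (w2,w3), (w2,w6), (w2,w7), (w3,w7), (w4,w3), (w4,w5), (w4,w6), (w5,w6), (w6,w3).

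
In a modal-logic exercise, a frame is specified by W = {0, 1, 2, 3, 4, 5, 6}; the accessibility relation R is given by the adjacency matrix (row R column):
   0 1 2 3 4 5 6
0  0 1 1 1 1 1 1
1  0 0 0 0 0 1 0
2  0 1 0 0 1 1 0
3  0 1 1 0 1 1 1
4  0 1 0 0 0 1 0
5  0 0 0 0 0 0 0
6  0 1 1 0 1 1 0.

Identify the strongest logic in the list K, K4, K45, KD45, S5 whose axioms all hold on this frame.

K4

Transitive (axiom 4): yes — every two-step R-path is closed by a direct edge.
Euclidean (axiom 5): no — 0 R 1 and 0 R 2, but not 1 R 2.
Serial (axiom D): no — 5 has no R-successor.
Reflexive (axiom T): no — 0 is not related to itself.
So F validates K, K4; K45 would additionally require R to be Euclidean. The strongest is K4.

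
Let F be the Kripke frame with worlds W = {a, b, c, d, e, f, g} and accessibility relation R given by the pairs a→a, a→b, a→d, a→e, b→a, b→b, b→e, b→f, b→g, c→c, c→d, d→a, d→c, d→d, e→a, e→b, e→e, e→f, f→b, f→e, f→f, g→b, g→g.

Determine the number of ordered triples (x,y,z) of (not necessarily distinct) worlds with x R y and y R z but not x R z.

Enumerating: (a,b,f), (a,b,g), (a,d,c), (a,e,f), (b,a,d), (c,d,a), (d,a,b), (d,a,e), (e,a,d), (e,b,g), (f,b,a), (f,b,g), (f,e,a), (g,b,a), (g,b,e), (g,b,f).

16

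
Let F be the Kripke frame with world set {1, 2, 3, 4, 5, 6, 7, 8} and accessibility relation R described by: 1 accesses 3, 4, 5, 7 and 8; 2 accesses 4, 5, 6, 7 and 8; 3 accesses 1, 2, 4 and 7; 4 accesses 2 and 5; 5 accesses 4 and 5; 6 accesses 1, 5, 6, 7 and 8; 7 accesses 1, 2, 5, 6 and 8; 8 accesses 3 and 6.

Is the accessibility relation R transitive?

No

Transitive: no — 1 R 3 and 3 R 2, but not 1 R 2.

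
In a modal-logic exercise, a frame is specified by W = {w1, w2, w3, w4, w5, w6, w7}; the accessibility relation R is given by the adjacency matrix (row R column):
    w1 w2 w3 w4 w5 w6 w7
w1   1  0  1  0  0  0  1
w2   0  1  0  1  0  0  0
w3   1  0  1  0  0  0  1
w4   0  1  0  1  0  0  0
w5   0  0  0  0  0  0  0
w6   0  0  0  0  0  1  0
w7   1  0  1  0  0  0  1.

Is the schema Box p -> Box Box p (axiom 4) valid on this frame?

Axiom 4 corresponds to the accessibility relation being transitive.
Transitive: yes — every two-step R-path is closed by a direct edge.

Yes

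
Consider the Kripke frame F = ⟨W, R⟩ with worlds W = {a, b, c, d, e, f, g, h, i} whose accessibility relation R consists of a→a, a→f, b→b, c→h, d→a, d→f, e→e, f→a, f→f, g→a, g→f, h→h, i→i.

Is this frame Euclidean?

Euclidean: yes — any two successors of a common world are R-related.

Yes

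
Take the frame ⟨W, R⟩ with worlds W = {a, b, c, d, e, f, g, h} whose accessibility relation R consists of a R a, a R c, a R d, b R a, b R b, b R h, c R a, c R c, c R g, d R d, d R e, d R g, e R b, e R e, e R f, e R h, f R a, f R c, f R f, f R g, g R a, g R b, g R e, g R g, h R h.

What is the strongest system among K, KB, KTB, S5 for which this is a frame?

K

Symmetric (axiom B): no — a R d but not d R a.
Reflexive (axiom T): yes — every world is R-related to itself.
Euclidean (axiom 5): no — a R c and a R d, but not c R d.
So F validates K; KB would additionally require R to be symmetric. The strongest is K.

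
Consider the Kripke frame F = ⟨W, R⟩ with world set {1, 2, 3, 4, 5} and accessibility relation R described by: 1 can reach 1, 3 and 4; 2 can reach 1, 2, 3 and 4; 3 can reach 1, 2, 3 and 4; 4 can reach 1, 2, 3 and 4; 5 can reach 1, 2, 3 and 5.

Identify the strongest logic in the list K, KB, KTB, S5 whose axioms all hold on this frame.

Symmetric (axiom B): no — 2 R 1 but not 1 R 2.
Reflexive (axiom T): yes — every world is R-related to itself.
Euclidean (axiom 5): no — 3 R 1 and 3 R 2, but not 1 R 2.
So F validates K; KB would additionally require R to be symmetric. The strongest is K.

K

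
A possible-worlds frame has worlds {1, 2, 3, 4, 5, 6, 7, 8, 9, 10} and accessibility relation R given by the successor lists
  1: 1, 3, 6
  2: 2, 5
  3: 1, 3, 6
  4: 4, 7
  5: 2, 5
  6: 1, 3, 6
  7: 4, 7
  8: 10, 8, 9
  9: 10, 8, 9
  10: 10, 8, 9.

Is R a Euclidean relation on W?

Euclidean: yes — any two successors of a common world are R-related.

Yes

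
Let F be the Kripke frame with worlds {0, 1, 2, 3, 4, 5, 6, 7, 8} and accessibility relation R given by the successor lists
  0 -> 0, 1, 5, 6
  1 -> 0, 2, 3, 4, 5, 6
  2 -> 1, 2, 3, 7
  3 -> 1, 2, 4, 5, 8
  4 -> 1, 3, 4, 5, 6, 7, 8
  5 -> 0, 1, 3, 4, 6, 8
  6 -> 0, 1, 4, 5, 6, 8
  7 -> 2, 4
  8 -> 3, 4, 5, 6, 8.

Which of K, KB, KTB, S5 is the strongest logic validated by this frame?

KB

Symmetric (axiom B): yes — every pair in R has its reverse in R.
Reflexive (axiom T): no — 1 is not related to itself.
Euclidean (axiom 5): no — 1 R 0 and 1 R 2, but not 0 R 2.
So F validates K, KB; KTB would additionally require R to be reflexive. The strongest is KB.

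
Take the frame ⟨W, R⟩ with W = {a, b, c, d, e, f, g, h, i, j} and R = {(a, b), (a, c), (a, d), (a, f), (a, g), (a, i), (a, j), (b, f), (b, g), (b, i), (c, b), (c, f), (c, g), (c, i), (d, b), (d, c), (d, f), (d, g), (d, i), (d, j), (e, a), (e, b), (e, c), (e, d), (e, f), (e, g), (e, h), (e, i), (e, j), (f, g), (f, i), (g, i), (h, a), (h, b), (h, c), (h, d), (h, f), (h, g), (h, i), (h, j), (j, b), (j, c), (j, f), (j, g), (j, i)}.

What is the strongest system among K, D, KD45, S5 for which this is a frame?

K

Serial (axiom D): no — i has no R-successor.
Euclidean (axiom 5): no — a R b and a R c, but not b R c.
Transitive (axiom 4): yes — every two-step R-path is closed by a direct edge.
Reflexive (axiom T): no — a is not related to itself.
So F validates K; D would additionally require R to be serial. The strongest is K.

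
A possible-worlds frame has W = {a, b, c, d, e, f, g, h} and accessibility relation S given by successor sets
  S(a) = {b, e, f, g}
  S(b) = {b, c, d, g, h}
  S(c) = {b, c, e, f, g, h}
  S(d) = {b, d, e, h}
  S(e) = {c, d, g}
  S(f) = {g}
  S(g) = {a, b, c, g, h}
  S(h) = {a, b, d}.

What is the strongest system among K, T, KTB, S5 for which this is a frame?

K

Reflexive (axiom T): no — a is not related to itself.
Symmetric (axiom B): no — a S b but not b S a.
Euclidean (axiom 5): no — a S b and a S e, but not b S e.
So F validates K; T would additionally require S to be reflexive. The strongest is K.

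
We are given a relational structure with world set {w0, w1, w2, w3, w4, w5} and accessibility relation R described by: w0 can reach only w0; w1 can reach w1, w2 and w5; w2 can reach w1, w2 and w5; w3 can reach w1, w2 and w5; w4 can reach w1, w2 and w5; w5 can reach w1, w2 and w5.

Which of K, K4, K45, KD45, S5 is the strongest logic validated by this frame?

KD45

Transitive (axiom 4): yes — every two-step R-path is closed by a direct edge.
Euclidean (axiom 5): yes — any two successors of a common world are R-related.
Serial (axiom D): yes — every world has a successor (e.g. w0 R w0).
Reflexive (axiom T): no — w3 is not related to itself.
So F validates K, K4, K45, KD45; S5 would additionally require R to be reflexive. The strongest is KD45.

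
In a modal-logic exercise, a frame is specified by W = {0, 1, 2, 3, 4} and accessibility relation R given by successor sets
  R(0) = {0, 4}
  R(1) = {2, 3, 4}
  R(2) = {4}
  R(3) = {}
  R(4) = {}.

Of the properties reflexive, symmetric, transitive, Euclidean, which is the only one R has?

transitive

Reflexive: no — 1 is not related to itself.
Symmetric: no — 0 R 4 but not 4 R 0.
Transitive: yes — every two-step R-path is closed by a direct edge.
Euclidean: no — 1 R 2 and 1 R 3, but not 2 R 3.
Only transitive holds.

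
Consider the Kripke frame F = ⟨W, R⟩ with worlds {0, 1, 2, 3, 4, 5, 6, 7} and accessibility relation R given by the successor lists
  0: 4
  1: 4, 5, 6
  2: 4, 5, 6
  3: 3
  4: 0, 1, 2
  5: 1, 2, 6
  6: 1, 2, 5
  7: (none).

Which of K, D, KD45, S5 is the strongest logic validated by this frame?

Serial (axiom D): no — 7 has no R-successor.
Euclidean (axiom 5): no — 1 R 4 and 1 R 5, but not 4 R 5.
Transitive (axiom 4): no — 0 R 4 and 4 R 1, but not 0 R 1.
Reflexive (axiom T): no — 0 is not related to itself.
So F validates K; D would additionally require R to be serial. The strongest is K.

K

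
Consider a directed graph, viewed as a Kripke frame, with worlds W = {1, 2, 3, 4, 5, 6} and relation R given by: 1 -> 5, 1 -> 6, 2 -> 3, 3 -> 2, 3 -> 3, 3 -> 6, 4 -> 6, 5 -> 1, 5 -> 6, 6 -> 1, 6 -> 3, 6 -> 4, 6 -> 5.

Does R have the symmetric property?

Symmetric: yes — every pair in R has its reverse in R.

Yes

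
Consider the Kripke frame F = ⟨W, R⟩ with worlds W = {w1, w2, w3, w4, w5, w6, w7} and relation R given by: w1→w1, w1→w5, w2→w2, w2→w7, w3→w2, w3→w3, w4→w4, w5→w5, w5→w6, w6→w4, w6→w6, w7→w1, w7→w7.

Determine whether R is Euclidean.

Euclidean: no — w1 R w5 and w1 R w1, but not w5 R w1.

No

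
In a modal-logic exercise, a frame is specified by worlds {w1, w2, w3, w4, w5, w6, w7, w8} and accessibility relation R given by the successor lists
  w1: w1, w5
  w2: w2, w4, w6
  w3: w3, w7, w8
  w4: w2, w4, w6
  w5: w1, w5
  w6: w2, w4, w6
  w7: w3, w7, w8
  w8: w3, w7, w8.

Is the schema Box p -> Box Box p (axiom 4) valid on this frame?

Axiom 4 corresponds to the accessibility relation being transitive.
Transitive: yes — every two-step R-path is closed by a direct edge.

Yes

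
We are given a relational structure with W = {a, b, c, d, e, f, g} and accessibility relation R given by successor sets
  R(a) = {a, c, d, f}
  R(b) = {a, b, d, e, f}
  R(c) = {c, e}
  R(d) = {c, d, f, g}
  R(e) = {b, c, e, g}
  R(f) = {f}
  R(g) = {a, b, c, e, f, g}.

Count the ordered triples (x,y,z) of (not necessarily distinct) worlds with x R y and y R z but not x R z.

20

Enumerating: (a,c,e), (a,d,g), (b,a,c), (b,d,c), (b,d,g), (b,e,c), (b,e,g), (c,e,b), (c,e,g), (d,c,e), (d,g,a), (d,g,b), … and 8 more.
Total: 20.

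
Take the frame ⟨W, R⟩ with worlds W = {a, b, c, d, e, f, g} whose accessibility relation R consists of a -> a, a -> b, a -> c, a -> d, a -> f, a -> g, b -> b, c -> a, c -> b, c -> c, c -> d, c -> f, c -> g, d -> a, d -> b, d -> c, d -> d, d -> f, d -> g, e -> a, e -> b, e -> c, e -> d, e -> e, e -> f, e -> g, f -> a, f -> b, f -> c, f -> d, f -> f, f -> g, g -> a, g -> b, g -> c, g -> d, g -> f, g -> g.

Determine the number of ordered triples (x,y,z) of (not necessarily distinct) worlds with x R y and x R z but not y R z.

36

Enumerating: (a,b,a), (a,b,c), (a,b,d), (a,b,f), (a,b,g), (c,b,a), (c,b,c), (c,b,d), (c,b,f), (c,b,g), (d,b,a), (d,b,c), … and 24 more.
Total: 36.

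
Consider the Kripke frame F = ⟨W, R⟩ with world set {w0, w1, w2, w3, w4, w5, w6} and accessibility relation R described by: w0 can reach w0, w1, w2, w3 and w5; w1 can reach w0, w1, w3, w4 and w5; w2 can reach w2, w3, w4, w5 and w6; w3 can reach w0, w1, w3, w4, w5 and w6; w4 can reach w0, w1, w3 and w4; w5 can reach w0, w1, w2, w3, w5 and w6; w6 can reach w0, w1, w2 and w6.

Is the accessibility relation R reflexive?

Yes

Reflexive: yes — every world is R-related to itself.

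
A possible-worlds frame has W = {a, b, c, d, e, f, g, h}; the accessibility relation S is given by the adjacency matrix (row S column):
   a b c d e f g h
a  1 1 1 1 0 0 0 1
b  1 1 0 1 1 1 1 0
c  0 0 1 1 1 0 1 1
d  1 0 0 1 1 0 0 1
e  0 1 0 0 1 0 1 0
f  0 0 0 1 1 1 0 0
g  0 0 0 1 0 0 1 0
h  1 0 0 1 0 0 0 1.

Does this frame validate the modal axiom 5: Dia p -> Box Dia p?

No

The schema 5 characterises exactly the Euclidean frames.
Euclidean: no — a S b and a S c, but not b S c.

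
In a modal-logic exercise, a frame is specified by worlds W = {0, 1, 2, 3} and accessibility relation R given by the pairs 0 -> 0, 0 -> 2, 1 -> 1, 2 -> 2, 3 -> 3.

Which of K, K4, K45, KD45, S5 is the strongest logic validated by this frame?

K4

Transitive (axiom 4): yes — every two-step R-path is closed by a direct edge.
Euclidean (axiom 5): no — 0 R 2 and 0 R 0, but not 2 R 0.
Serial (axiom D): yes — every world has a successor (e.g. 0 R 0).
Reflexive (axiom T): yes — every world is R-related to itself.
So F validates K, K4; K45 would additionally require R to be Euclidean. The strongest is K4.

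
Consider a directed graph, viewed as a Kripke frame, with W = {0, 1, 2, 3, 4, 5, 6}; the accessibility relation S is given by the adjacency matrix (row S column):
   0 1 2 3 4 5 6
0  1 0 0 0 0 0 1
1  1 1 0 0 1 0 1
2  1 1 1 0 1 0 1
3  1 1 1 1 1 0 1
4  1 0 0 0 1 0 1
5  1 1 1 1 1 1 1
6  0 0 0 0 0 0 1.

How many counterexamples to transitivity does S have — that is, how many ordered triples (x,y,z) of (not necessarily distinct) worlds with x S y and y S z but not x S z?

S is transitive; there are no such tuples.

0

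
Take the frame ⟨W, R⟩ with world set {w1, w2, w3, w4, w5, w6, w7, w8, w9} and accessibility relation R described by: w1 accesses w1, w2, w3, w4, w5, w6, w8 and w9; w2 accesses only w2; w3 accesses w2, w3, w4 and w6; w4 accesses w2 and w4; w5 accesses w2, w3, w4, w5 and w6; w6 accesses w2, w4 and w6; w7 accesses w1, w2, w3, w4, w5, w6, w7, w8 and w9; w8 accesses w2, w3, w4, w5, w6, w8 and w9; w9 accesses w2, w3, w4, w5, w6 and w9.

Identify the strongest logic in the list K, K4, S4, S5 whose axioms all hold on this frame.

Transitive (axiom 4): yes — every two-step R-path is closed by a direct edge.
Reflexive (axiom T): yes — every world is R-related to itself.
Euclidean (axiom 5): no — w1 R w2 and w1 R w3, but not w2 R w3.
So F validates K, K4, S4; S5 would additionally require R to be Euclidean. The strongest is S4.

S4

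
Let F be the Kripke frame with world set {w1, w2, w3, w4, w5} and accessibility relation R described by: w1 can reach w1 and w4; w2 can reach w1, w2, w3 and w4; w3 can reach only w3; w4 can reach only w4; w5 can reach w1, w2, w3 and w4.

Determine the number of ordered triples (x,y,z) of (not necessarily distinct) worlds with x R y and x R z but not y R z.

17

Enumerating: (w1,w4,w1), (w2,w1,w2), (w2,w1,w3), (w2,w3,w1), (w2,w3,w2), (w2,w3,w4), (w2,w4,w1), (w2,w4,w2), (w2,w4,w3), (w5,w1,w2), (w5,w1,w3), (w5,w3,w1), (w5,w3,w2), (w5,w3,w4), (w5,w4,w1), (w5,w4,w2), (w5,w4,w3).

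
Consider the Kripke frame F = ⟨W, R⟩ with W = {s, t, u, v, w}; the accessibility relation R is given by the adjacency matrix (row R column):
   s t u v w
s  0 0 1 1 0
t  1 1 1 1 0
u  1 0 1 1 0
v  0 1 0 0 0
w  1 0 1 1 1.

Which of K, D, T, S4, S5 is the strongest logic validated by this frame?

D

Serial (axiom D): yes — every world has a successor (e.g. s R u).
Reflexive (axiom T): no — s is not related to itself.
Transitive (axiom 4): no — s R v and v R t, but not s R t.
Euclidean (axiom 5): no — s R v and s R u, but not v R u.
So F validates K, D; T would additionally require R to be reflexive. The strongest is D.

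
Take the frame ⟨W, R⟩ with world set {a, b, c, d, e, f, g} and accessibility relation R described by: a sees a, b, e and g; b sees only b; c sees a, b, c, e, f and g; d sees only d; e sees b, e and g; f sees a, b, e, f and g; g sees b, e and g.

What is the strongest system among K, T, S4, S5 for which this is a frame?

Reflexive (axiom T): yes — every world is R-related to itself.
Transitive (axiom 4): yes — every two-step R-path is closed by a direct edge.
Euclidean (axiom 5): no — a R b and a R e, but not b R e.
So F validates K, T, S4; S5 would additionally require R to be Euclidean. The strongest is S4.

S4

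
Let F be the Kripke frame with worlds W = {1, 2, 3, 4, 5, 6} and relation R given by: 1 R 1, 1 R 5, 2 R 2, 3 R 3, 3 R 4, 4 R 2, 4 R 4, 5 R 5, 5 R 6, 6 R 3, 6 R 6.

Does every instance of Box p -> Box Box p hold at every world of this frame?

No

By correspondence theory, 4 is valid on a frame iff R is transitive.
Transitive: no — 1 R 5 and 5 R 6, but not 1 R 6.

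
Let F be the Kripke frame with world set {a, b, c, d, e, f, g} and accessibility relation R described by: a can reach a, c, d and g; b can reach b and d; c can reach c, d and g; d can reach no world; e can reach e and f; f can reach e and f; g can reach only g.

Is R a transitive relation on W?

Yes

Transitive: yes — every two-step R-path is closed by a direct edge.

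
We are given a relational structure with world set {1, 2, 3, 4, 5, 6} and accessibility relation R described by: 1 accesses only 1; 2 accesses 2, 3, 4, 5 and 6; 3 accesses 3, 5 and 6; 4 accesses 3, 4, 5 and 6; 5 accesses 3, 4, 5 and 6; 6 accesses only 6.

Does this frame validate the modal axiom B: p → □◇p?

No

The schema B characterises exactly the symmetric frames.
Symmetric: no — 2 R 3 but not 3 R 2.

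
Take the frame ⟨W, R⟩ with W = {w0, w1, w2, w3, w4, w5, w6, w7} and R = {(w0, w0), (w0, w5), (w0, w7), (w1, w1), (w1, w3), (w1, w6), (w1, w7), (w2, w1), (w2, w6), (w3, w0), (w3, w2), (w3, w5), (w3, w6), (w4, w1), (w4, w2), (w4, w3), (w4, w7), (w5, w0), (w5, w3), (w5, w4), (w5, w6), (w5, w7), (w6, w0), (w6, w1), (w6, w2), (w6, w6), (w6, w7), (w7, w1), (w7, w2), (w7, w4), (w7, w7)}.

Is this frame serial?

Serial: yes — every world has a successor (e.g. w0 R w0).

Yes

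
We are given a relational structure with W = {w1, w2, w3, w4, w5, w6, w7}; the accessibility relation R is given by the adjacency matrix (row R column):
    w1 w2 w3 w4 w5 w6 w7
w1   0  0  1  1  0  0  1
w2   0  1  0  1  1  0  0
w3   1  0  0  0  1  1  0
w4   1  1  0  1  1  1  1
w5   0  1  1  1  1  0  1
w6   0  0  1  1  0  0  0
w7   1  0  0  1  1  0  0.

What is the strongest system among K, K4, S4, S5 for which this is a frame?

K

Transitive (axiom 4): no — w1 R w3 and w3 R w5, but not w1 R w5.
Reflexive (axiom T): no — w1 is not related to itself.
Euclidean (axiom 5): no — w1 R w3 and w1 R w4, but not w3 R w4.
So F validates K; K4 would additionally require R to be transitive. The strongest is K.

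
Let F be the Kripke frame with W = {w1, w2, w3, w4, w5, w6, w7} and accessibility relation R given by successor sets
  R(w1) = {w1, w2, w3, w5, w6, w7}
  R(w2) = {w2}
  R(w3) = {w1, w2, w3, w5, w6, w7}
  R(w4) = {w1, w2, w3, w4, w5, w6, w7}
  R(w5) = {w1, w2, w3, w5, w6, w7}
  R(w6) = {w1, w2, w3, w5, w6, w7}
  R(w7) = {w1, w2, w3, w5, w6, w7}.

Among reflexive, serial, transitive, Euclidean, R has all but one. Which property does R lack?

Euclidean

Reflexive: yes — every world is R-related to itself.
Serial: yes — every world has a successor (e.g. w1 R w1).
Transitive: yes — every two-step R-path is closed by a direct edge.
Euclidean: no — w1 R w2 and w1 R w3, but not w2 R w3.
Only Euclidean fails.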